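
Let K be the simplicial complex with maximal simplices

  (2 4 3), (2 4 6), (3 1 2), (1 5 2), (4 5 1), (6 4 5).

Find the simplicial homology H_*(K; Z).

Fix the vertex order 1 < 2 < 3 < 4 < 5 < 6 and write every simplex with vertices in increasing order. Then dim K = 2 and the simplices of K are:

  0-simplices (6): [1], [2], [3], [4], [5], [6]
  1-simplices (12): [1,2], [1,3], [1,4], [1,5], [2,3], [2,4], [2,5], [2,6], [3,4], [4,5], [4,6], [5,6]
  2-simplices (6): [1,2,3], [1,2,5], [1,4,5], [2,3,4], [2,4,6], [4,5,6]

Hence C_0 ≅ Z^6, C_1 ≅ Z^12, C_2 ≅ Z^6.

Boundary ∂_1: C_1 → C_0 maps an edge to its endpoints' difference, ∂[p,q] = q − p. For instance
  ∂[3,4] = [4] − [3].
The 6×12 boundary matrix has rank 5 and Smith normal form diag(1,1,1,1,1).

Boundary ∂_2: C_2 → C_1 sends each 2-simplex [p,q,r] to [q,r] − [p,r] + [p,q]. For instance
  ∂[1,4,5] = [4,5] − [1,5] + [1,4],
  ∂[2,3,4] = [3,4] − [2,4] + [2,3].
This gives a 12×6 integer matrix of rank 6; reducing to Smith normal form yields diagonal entries (1,1,1,1,1,1).

Now H_k = ker ∂_k / im ∂_{k+1}, so:

  H_0: rank C_0 − rank ∂_1 = 6 − 5 = 1, and the invariant factors of ∂_1 are all 1, so H_0 ≅ Z.
  H_1: rank ker ∂_1 − rank ∂_2 = (12 − 5) − 6 = 1, and the invariant factors of ∂_2 are all 1, so H_1 ≅ Z.
  H_2: rank ker ∂_2 − rank ∂_3 = (6 − 6) − 0 = 0, and there is no ∂_3, so H_2 ≅ 0.

H_0 = Z,  H_1 = Z,  H_2 = 0.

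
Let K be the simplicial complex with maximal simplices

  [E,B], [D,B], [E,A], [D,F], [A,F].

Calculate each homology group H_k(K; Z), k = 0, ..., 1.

H_0 = Z,  H_1 = Z.

K has 5 vertices, 5 edges.
rank ∂_0 = 0, rank ∂_1 = 4 ⇒ b_0 = 5 − 0 − 4 = 1; all invariant factors of ∂_1 are 1 so no torsion. So H_0 ≅ Z.
rank ∂_1 = 4, rank ∂_2 = 0 ⇒ b_1 = 5 − 4 − 0 = 1. So H_1 ≅ Z.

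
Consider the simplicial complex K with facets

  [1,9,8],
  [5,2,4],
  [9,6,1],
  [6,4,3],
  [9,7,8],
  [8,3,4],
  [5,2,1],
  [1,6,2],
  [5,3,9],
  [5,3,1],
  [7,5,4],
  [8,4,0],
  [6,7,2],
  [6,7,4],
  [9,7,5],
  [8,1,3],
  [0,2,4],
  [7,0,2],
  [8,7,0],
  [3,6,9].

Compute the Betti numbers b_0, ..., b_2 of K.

b_0 = 1, b_1 = 1, b_2 = 0.

We work with the vertex ordering 0 < 1 < 2 < 3 < 4 < 5 < 6 < 7 < 8 < 9. The simplices of K, each written with vertices in increasing order, are:

  0-simplices (10): [0], [1], [2], [3], [4], [5], [6], [7], [8], [9]
  1-simplices (30): (30 of them)
  2-simplices (20): (20 of them)

giving chain groups C_0 ≅ Z^10, C_1 ≅ Z^30, C_2 ≅ Z^20.

∂_1: C_1 → C_0 maps an edge to its endpoints' difference, ∂[p,q] = q − p. For instance
  ∂[0,7] = [7] − [0].
As a 10×30 matrix over Z this has rank 9, with invariant factors (1,1,1,1,1,1,1,1,1).

Boundary ∂_2: C_2 → C_1 acts by ∂[p,q,r] = [q,r] − [p,r] + [p,q]. For instance
  ∂[1,2,5] = [2,5] − [1,5] + [1,2],
  ∂[1,3,8] = [3,8] − [1,8] + [1,3].
The resulting 30×20 matrix has rank 20, and its Smith normal form has invariant factors (1,1,1,1,1,1,1,1,1,1,1,1,1,1,1,1,1,1,1,2).

Computing H_k = (kernel of ∂_k) / (image of ∂_{k+1}):

  H_0: rank C_0 − rank ∂_1 = 10 − 9 = 1, and the invariant factors of ∂_1 are all 1, so H_0 ≅ Z.
  H_1: rank ker ∂_1 − rank ∂_2 = (30 − 9) − 20 = 1, and ∂_2 has invariant factor 2 > 1, so H_1 ≅ Z ⊕ Z/2Z.
  H_2: rank ker ∂_2 − rank ∂_3 = (20 − 20) − 0 = 0, and there is no ∂_3, so H_2 ≅ 0.

Hence the Betti numbers are b_0 = 1, b_1 = 1, b_2 = 0.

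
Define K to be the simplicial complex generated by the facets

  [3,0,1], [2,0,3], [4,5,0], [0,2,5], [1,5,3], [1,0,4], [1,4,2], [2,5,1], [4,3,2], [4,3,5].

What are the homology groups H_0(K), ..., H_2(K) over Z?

H_0 ≅ Z,  H_1 ≅ Z/2,  H_2 = 0.

Take the total order 0 < 1 < 2 < 3 < 4 < 5 on the vertex set. Then K (dimension 2) consists of the simplices:

  0-simplices (6): [0], [1], [2], [3], [4], [5]
  1-simplices (15): [0,1], [0,2], [0,3], [0,4], [0,5], [1,2], [1,3], [1,4], [1,5], [2,3], [2,4], [2,5], [3,4], [3,5], [4,5]
  2-simplices (10): [0,1,3], [0,1,4], [0,2,3], [0,2,5], [0,4,5], [1,2,4], [1,2,5], [1,3,5], [2,3,4], [3,4,5]

Hence C_0 ≅ Z^6, C_1 ≅ Z^15, C_2 ≅ Z^10.

The boundary map ∂_1: C_1 → C_0 sends each edge [p,q] (with p < q) to q − p. For instance
  ∂[4,5] = [5] − [4].
As a 6×15 matrix over Z this has rank 5, with invariant factors (1,1,1,1,1).

∂_2: C_2 → C_1 acts by ∂[p,q,r] = [q,r] − [p,r] + [p,q]. For instance
  ∂[0,4,5] = [4,5] − [0,5] + [0,4],
  ∂[0,1,3] = [1,3] − [0,3] + [0,1].
As a 15×10 matrix over Z this has rank 10, with invariant factors (1,1,1,1,1,1,1,1,1,2).

Reading off H_k = ker ∂_k / im ∂_{k+1}:

  H_0: rank C_0 − rank ∂_1 = 6 − 5 = 1, and the invariant factors of ∂_1 are all 1, so H_0 ≅ Z.
  H_1: rank ker ∂_1 − rank ∂_2 = (15 − 5) − 10 = 0, and ∂_2 has invariant factor 2 > 1, so H_1 ≅ Z/2.
  H_2: rank ker ∂_2 − rank ∂_3 = (10 − 10) − 0 = 0, and there is no ∂_3, so H_2 ≅ 0.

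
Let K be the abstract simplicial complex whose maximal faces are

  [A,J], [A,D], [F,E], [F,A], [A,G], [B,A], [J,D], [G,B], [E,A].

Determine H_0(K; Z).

H_0 ≅ Z.

We work with the vertex ordering A < B < D < E < F < G < J. The simplices of K, each written with vertices in increasing order, are:

  0-simplices (7): A, B, D, E, F, G, J
  1-simplices (9): AB, AD, AE, AF, AG, AJ, BG, DJ, EF

giving chain groups C_0 ≅ Z^7, C_1 ≅ Z^9.

The boundary map ∂_1: C_1 → C_0 sends each edge [p,q] (with p < q) to q − p. For instance
  ∂AG = G − A.
The resulting 7×9 matrix has rank 6, and its Smith normal form has invariant factors (1,1,1,1,1,1).

Computing H_k = (kernel of ∂_k) / (image of ∂_{k+1}):

  H_0: rank C_0 − rank ∂_1 = 7 − 6 = 1, and the invariant factors of ∂_1 are all 1, so H_0 ≅ Z.

(K is a triangulation of a wedge of 3 circles.)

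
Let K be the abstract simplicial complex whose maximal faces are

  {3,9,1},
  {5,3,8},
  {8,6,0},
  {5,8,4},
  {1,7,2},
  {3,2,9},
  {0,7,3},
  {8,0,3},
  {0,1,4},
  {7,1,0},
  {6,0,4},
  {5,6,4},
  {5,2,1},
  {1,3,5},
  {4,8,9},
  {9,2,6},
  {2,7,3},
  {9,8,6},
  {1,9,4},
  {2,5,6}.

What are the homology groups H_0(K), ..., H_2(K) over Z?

H_0 = Z,  H_1 = Z × Z/2,  H_2 = 0.

We work with the vertex ordering 0 < 1 < 2 < 3 < 4 < 5 < 6 < 7 < 8 < 9. The simplices of K, each written with vertices in increasing order, are:

  0-simplices (10): [0], [1], [2], [3], [4], [5], [6], [7], [8], [9]
  1-simplices (30): (30 of them)
  2-simplices (20): (20 of them)

Hence C_0 ≅ Z^10, C_1 ≅ Z^30, C_2 ≅ Z^20.

The boundary map ∂_1: C_1 → C_0 maps an edge to its endpoints' difference, ∂[p,q] = q − p.
As a 10×30 matrix over Z this has rank 9, with invariant factors (1,1,1,1,1,1,1,1,1).

The boundary map ∂_2: C_2 → C_1 acts by ∂[p,q,r] = [q,r] − [p,r] + [p,q]. For instance
  ∂[0,1,7] = [1,7] − [0,7] + [0,1],
  ∂[4,8,9] = [8,9] − [4,9] + [4,8].
This gives a 30×20 integer matrix of rank 20; reducing to Smith normal form yields diagonal entries (1,1,1,1,1,1,1,1,1,1,1,1,1,1,1,1,1,1,1,2).

Now H_k = ker ∂_k / im ∂_{k+1}, so:

  H_0: rank C_0 − rank ∂_1 = 10 − 9 = 1, and the invariant factors of ∂_1 are all 1, so H_0 ≅ Z.
  H_1: rank ker ∂_1 − rank ∂_2 = (30 − 9) − 20 = 1, and ∂_2 has invariant factor 2 > 1, so H_1 ≅ Z × Z/2.
  H_2: rank ker ∂_2 − rank ∂_3 = (20 − 20) − 0 = 0, and there is no ∂_3, so H_2 ≅ 0.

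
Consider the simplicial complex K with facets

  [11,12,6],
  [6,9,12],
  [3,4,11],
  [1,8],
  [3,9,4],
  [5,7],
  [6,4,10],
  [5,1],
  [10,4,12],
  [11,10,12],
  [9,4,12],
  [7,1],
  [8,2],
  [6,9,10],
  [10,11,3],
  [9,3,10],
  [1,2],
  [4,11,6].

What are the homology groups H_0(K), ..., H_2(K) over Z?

Take the total order 1 < 2 < 3 < 4 < 5 < 6 < 7 < 8 < 9 < 10 < 11 < 12 on the vertex set. Then K (dimension 2) consists of the simplices:

  0-simplices (12): [1], [2], [3], [4], [5], [6], [7], [8], [9], [10], [11], [12]
  1-simplices (24): (24 of them)
  2-simplices (12): [3,4,9], [3,4,11], [3,9,10], [3,10,11], [4,6,10], [4,6,11], [4,9,12], [4,10,12], [6,9,10], [6,9,12], [6,11,12], [10,11,12]

so the chain groups are C_0 ≅ Z^12, C_1 ≅ Z^24, C_2 ≅ Z^12.

The boundary map ∂_1: C_1 → C_0 sends each edge [p,q] (with p < q) to q − p. For instance
  ∂[6,12] = [12] − [6].
The 12×24 boundary matrix has rank 10 and Smith normal form diag(1,1,1,1,1,1,1,1,1,1).

The boundary map ∂_2: C_2 → C_1 acts by ∂[p,q,r] = [q,r] − [p,r] + [p,q]. For instance
  ∂[10,11,12] = [11,12] − [10,12] + [10,11],
  ∂[3,4,11] = [4,11] − [3,11] + [3,4].
The resulting 24×12 matrix has rank 12, and its Smith normal form has invariant factors (1,1,1,1,1,1,1,1,1,1,1,2).

Now H_k = ker ∂_k / im ∂_{k+1}, so:

  H_0: rank C_0 − rank ∂_1 = 12 − 10 = 2, and the invariant factors of ∂_1 are all 1, so H_0 ≅ Z^2.
  H_1: rank ker ∂_1 − rank ∂_2 = (24 − 10) − 12 = 2, and ∂_2 has invariant factor 2 > 1, so H_1 ≅ Z^2 ⊕ Z/2.
  H_2: rank ker ∂_2 − rank ∂_3 = (12 − 12) − 0 = 0, and there is no ∂_3, so H_2 ≅ 0.

(K is a triangulation of the disjoint union of a wedge of 2 circles and the real projective plane RP^2.)

H_0 = Z^2,  H_1 = Z^2 ⊕ Z/2,  H_2 = 0.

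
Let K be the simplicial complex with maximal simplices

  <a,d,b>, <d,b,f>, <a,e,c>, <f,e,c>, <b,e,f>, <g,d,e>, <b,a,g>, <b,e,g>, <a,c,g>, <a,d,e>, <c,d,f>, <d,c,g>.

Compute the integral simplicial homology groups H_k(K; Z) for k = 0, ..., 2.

H_0 ≅ Z,  H_1 ≅ Z/2,  H_2 = 0.

We work with the vertex ordering a < b < c < d < e < f < g. The simplices of K, each written with vertices in increasing order, are:

  0-simplices (7): a, b, c, d, e, f, g
  1-simplices (18): ab, ac, ad, ae, ag, bd, be, bf, bg, cd, ce, cf, cg, de, df, dg, ef, eg
  2-simplices (12): abd, abg, ace, acg, ade, bdf, bef, beg, cdf, cdg, cef, deg

giving chain groups C_0 ≅ Z^7, C_1 ≅ Z^18, C_2 ≅ Z^12.

Boundary ∂_1: C_1 → C_0 sends each edge [p,q] (with p < q) to q − p.
This gives a 7×18 integer matrix of rank 6; reducing to Smith normal form yields diagonal entries (1,1,1,1,1,1).

Boundary ∂_2: C_2 → C_1 sends each 2-simplex [p,q,r] to [q,r] − [p,r] + [p,q]. For instance
  ∂ade = de − ae + ad,
  ∂abg = bg − ag + ab.
As a 18×12 matrix over Z this has rank 12, with invariant factors (1,1,1,1,1,1,1,1,1,1,1,2).

Computing H_k = (kernel of ∂_k) / (image of ∂_{k+1}):

  H_0: rank C_0 − rank ∂_1 = 7 − 6 = 1, and the invariant factors of ∂_1 are all 1, so H_0 = Z.
  H_1: rank ker ∂_1 − rank ∂_2 = (18 − 6) − 12 = 0, and ∂_2 has invariant factor 2 > 1, so H_1 = Z/2.
  H_2: rank ker ∂_2 − rank ∂_3 = (12 − 12) − 0 = 0, and there is no ∂_3, so H_2 = 0.

As a check, the Euler characteristic is 7 − 18 + 12 = 1, which agrees with 1 − 0 + 0 = 1.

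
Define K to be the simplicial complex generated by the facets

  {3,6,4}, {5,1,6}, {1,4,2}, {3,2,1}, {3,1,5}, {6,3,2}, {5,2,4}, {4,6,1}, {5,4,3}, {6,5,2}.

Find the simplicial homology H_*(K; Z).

H_0 = Z,  H_1 = Z/2,  H_2 = 0.

We work with the vertex ordering 1 < 2 < 3 < 4 < 5 < 6. The simplices of K, each written with vertices in increasing order, are:

  0-simplices (6): [1], [2], [3], [4], [5], [6]
  1-simplices (15): [1,2], [1,3], [1,4], [1,5], [1,6], [2,3], [2,4], [2,5], [2,6], [3,4], [3,5], [3,6], [4,5], [4,6], [5,6]
  2-simplices (10): [1,2,3], [1,2,4], [1,3,5], [1,4,6], [1,5,6], [2,3,6], [2,4,5], [2,5,6], [3,4,5], [3,4,6]

giving chain groups C_0 ≅ Z^6, C_1 ≅ Z^15, C_2 ≅ Z^10.

Boundary ∂_1: C_1 → C_0 sends each edge [p,q] (with p < q) to q − p.
This gives a 6×15 integer matrix of rank 5; reducing to Smith normal form yields diagonal entries (1,1,1,1,1).

Boundary ∂_2: C_2 → C_1 acts by ∂[p,q,r] = [q,r] − [p,r] + [p,q]. For instance
  ∂[2,4,5] = [4,5] − [2,5] + [2,4],
  ∂[2,3,6] = [3,6] − [2,6] + [2,3].
This gives a 15×10 integer matrix of rank 10; reducing to Smith normal form yields diagonal entries (1,1,1,1,1,1,1,1,1,2).

Computing H_k = (kernel of ∂_k) / (image of ∂_{k+1}):

  H_0: rank C_0 − rank ∂_1 = 6 − 5 = 1, and the invariant factors of ∂_1 are all 1, so H_0 ≅ Z.
  H_1: rank ker ∂_1 − rank ∂_2 = (15 − 5) − 10 = 0, and ∂_2 has invariant factor 2 > 1, so H_1 ≅ Z/2.
  H_2: rank ker ∂_2 − rank ∂_3 = (10 − 10) − 0 = 0, and there is no ∂_3, so H_2 ≅ 0.

As a check, the Euler characteristic is 6 − 15 + 10 = 1, which agrees with 1 − 0 + 0 = 1.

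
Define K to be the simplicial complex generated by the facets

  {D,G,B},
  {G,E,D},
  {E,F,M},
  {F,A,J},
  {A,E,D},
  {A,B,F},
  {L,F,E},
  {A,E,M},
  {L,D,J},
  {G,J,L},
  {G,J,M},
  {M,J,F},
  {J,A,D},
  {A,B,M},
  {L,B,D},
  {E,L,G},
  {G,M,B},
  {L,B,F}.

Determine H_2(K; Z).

Take the total order A < B < D < E < F < G < J < L < M on the vertex set. Then K (dimension 2) consists of the simplices:

  0-simplices (9): A, B, D, E, F, G, J, L, M
  1-simplices (27): AB, AD, AE, AF, AJ, AM, BD, BF, BG, BL, BM, DE, DG, DJ, DL, EF, EG, EL, EM, FJ, FL, FM, GJ, GL, GM, JL, JM
  2-simplices (18): ABF, ABM, ADE, ADJ, AEM, AFJ, BDG, BDL, BFL, BGM, DEG, DJL, EFL, EFM, EGL, FJM, GJL, GJM

so the chain groups are C_0 ≅ Z^9, C_1 ≅ Z^27, C_2 ≅ Z^18.

∂_1: C_1 → C_0 maps an edge to its endpoints' difference, ∂[p,q] = q − p. For instance
  ∂DL = L − D.
As a 9×27 matrix over Z this has rank 8, with invariant factors (1,1,1,1,1,1,1,1).

The boundary map ∂_2: C_2 → C_1 maps a triangle to the signed sum of its edges. For instance
  ∂BDG = DG − BG + BD,
  ∂BDL = DL − BL + BD.
The 27×18 boundary matrix has rank 18 and Smith normal form diag(1,1,1,1,1,1,1,1,1,1,1,1,1,1,1,1,1,2).

Reading off H_k = ker ∂_k / im ∂_{k+1}:

  H_2: rank ker ∂_2 − rank ∂_3 = (18 − 18) − 0 = 0, and there is no ∂_3, so H_2 = 0.

(K is a triangulation of the Klein bottle.)

H_2 ≅ 0.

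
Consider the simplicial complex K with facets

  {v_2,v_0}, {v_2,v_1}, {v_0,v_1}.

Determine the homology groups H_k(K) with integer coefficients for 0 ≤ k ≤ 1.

H_0 = Z,  H_1 = Z.

K has 3 vertices, 3 edges.
rank ∂_0 = 0, rank ∂_1 = 2 ⇒ b_0 = 3 − 0 − 2 = 1; all invariant factors of ∂_1 are 1 so no torsion. So H_0 = Z.
rank ∂_1 = 2, rank ∂_2 = 0 ⇒ b_1 = 3 − 2 − 0 = 1. So H_1 = Z.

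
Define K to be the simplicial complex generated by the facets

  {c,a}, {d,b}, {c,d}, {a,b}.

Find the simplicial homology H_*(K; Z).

K has 4 vertices, 4 edges.
rank ∂_0 = 0, rank ∂_1 = 3 ⇒ b_0 = 4 − 0 − 3 = 1; all invariant factors of ∂_1 are 1 so no torsion. So H_0 ≅ Z.
rank ∂_1 = 3, rank ∂_2 = 0 ⇒ b_1 = 4 − 3 − 0 = 1. So H_1 ≅ Z.

H_0 ≅ Z,  H_1 ≅ Z.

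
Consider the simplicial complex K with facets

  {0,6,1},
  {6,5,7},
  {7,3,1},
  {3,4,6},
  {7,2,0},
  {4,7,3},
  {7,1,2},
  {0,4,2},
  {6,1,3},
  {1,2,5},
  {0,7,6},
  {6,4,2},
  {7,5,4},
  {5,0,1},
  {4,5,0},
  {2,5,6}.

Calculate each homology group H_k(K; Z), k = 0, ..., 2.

H_0 = Z,  H_1 = Z^2,  H_2 = Z.

Order the vertices as 0 < 1 < 2 < 3 < 4 < 5 < 6 < 7. Listing each simplex with vertices in this order, K has dimension 2 with simplices:

  0-simplices (8): [0], [1], [2], [3], [4], [5], [6], [7]
  1-simplices (24): (24 of them)
  2-simplices (16): [0,1,5], [0,1,6], [0,2,4], [0,2,7], [0,4,5], [0,6,7], [1,2,5], [1,2,7], [1,3,6], [1,3,7], [2,4,6], [2,5,6], [3,4,6], [3,4,7], [4,5,7], [5,6,7]

so the chain groups are C_0 ≅ Z^8, C_1 ≅ Z^24, C_2 ≅ Z^16.

Boundary ∂_1: C_1 → C_0 sends each edge [p,q] (with p < q) to q − p. For instance
  ∂[2,5] = [5] − [2].
This gives a 8×24 integer matrix of rank 7; reducing to Smith normal form yields diagonal entries (1,1,1,1,1,1,1).

Boundary ∂_2: C_2 → C_1 sends each 2-simplex [p,q,r] to [q,r] − [p,r] + [p,q]. For instance
  ∂[0,2,7] = [2,7] − [0,7] + [0,2],
  ∂[1,3,6] = [3,6] − [1,6] + [1,3].
The 24×16 boundary matrix has rank 15 and Smith normal form diag(1,1,1,1,1,1,1,1,1,1,1,1,1,1,1).

Computing H_k = (kernel of ∂_k) / (image of ∂_{k+1}):

  H_0: rank C_0 − rank ∂_1 = 8 − 7 = 1, and the invariant factors of ∂_1 are all 1, so H_0 ≅ Z.
  H_1: rank ker ∂_1 − rank ∂_2 = (24 − 7) − 15 = 2, and the invariant factors of ∂_2 are all 1, so H_1 ≅ Z^2.
  H_2: rank ker ∂_2 − rank ∂_3 = (16 − 15) − 0 = 1, and there is no ∂_3, so H_2 ≅ Z.

(K is a triangulation of the torus T^2.)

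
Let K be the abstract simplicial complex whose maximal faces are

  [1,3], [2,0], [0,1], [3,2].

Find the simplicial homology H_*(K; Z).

K has 4 vertices, 4 edges.
rank ∂_0 = 0, rank ∂_1 = 3 ⇒ b_0 = 4 − 0 − 3 = 1; all invariant factors of ∂_1 are 1 so no torsion. So H_0 = Z.
rank ∂_1 = 3, rank ∂_2 = 0 ⇒ b_1 = 4 − 3 − 0 = 1. So H_1 = Z.

H_0 = Z,  H_1 = Z.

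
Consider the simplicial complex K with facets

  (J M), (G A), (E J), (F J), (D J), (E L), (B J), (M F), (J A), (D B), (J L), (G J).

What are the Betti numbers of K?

Take the total order A < B < D < E < F < G < J < L < M on the vertex set. Then K (dimension 1) consists of the simplices:

  0-simplices (9): A, B, D, E, F, G, J, L, M
  1-simplices (12): AG, AJ, BD, BJ, DJ, EJ, EL, FJ, FM, GJ, JL, JM

Hence C_0 ≅ Z^9, C_1 ≅ Z^12.

The boundary map ∂_1: C_1 → C_0 maps an edge to its endpoints' difference, ∂[p,q] = q − p.
As a 9×12 matrix over Z this has rank 8, with invariant factors (1,1,1,1,1,1,1,1).

Now H_k = ker ∂_k / im ∂_{k+1}, so:

  H_0: rank C_0 − rank ∂_1 = 9 − 8 = 1, and the invariant factors of ∂_1 are all 1, so H_0 ≅ Z.
  H_1: rank ker ∂_1 − rank ∂_2 = (12 − 8) − 0 = 4, and there is no ∂_2, so H_1 ≅ Z^4.

As a check, the Euler characteristic is 9 − 12 = -3, which agrees with 1 − 4 = -3.

Hence the Betti numbers are b_0 = 1, b_1 = 4.

b_0 = 1, b_1 = 4.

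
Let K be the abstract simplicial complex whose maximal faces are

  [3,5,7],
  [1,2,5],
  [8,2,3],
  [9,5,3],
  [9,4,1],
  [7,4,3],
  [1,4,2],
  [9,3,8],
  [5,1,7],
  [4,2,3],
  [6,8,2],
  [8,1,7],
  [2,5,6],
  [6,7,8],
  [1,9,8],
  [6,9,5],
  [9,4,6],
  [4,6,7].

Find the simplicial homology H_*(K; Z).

We work with the vertex ordering 1 < 2 < 3 < 4 < 5 < 6 < 7 < 8 < 9. The simplices of K, each written with vertices in increasing order, are:

  0-simplices (9): [1], [2], [3], [4], [5], [6], [7], [8], [9]
  1-simplices (27): (27 of them)
  2-simplices (18): [1,2,4], [1,2,5], [1,4,9], [1,5,7], [1,7,8], [1,8,9], [2,3,4], [2,3,8], [2,5,6], [2,6,8], [3,4,7], [3,5,7], [3,5,9], [3,8,9], [4,6,7], [4,6,9], [5,6,9], [6,7,8]

giving chain groups C_0 ≅ Z^9, C_1 ≅ Z^27, C_2 ≅ Z^18.

Boundary ∂_1: C_1 → C_0 sends each edge [p,q] (with p < q) to q − p. For instance
  ∂[3,7] = [7] − [3].
The 9×27 boundary matrix has rank 8 and Smith normal form diag(1,1,1,1,1,1,1,1).

∂_2: C_2 → C_1 maps a triangle to the signed sum of its edges. For instance
  ∂[5,6,9] = [6,9] − [5,9] + [5,6],
  ∂[2,5,6] = [5,6] − [2,6] + [2,5].
The 27×18 boundary matrix has rank 17 and Smith normal form diag(1,1,1,1,1,1,1,1,1,1,1,1,1,1,1,1,1).

Now H_k = ker ∂_k / im ∂_{k+1}, so:

  H_0: rank C_0 − rank ∂_1 = 9 − 8 = 1, and the invariant factors of ∂_1 are all 1, so H_0 = Z.
  H_1: rank ker ∂_1 − rank ∂_2 = (27 − 8) − 17 = 2, and the invariant factors of ∂_2 are all 1, so H_1 = Z^2.
  H_2: rank ker ∂_2 − rank ∂_3 = (18 − 17) − 0 = 1, and there is no ∂_3, so H_2 = Z.

As a check, the Euler characteristic is 9 − 27 + 18 = 0, which agrees with 1 − 2 + 1 = 0.

H_0 ≅ Z,  H_1 ≅ Z^2,  H_2 ≅ Z.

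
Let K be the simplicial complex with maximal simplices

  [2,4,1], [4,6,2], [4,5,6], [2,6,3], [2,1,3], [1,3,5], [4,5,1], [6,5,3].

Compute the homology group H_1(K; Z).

K has 6 vertices, 12 edges, 8 triangles.
rank ∂_1 = 5, rank ∂_2 = 7 ⇒ b_1 = 12 − 5 − 7 = 0; all invariant factors of ∂_2 are 1 so no torsion. So H_1 = 0.

H_1 ≅ 0.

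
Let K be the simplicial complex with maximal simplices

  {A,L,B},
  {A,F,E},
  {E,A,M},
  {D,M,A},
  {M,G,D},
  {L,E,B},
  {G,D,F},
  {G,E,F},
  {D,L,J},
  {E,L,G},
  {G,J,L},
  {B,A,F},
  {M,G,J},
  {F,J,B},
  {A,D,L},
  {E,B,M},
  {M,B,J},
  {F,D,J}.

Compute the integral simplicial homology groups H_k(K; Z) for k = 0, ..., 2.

H_0 ≅ Z,  H_1 ≅ Z ⊕ Z/2Z,  H_2 = 0.

Order the vertices as A < B < D < E < F < G < J < L < M. Listing each simplex with vertices in this order, K has dimension 2 with simplices:

  0-simplices (9): A, B, D, E, F, G, J, L, M
  1-simplices (27): AB, AD, AE, AF, AL, AM, BE, BF, BJ, BL, BM, DF, DG, DJ, DL, DM, EF, EG, EL, EM, FG, FJ, GJ, GL, GM, JL, JM
  2-simplices (18): ABF, ABL, ADL, ADM, AEF, AEM, BEL, BEM, BFJ, BJM, DFG, DFJ, DGM, DJL, EFG, EGL, GJL, GJM

Hence C_0 ≅ Z^9, C_1 ≅ Z^27, C_2 ≅ Z^18.

The boundary map ∂_1: C_1 → C_0 maps an edge to its endpoints' difference, ∂[p,q] = q − p.
The 9×27 boundary matrix has rank 8 and Smith normal form diag(1,1,1,1,1,1,1,1).

The boundary map ∂_2: C_2 → C_1 sends each 2-simplex [p,q,r] to [q,r] − [p,r] + [p,q]. For instance
  ∂DJL = JL − DL + DJ,
  ∂BFJ = FJ − BJ + BF.
As a 27×18 matrix over Z this has rank 18, with invariant factors (1,1,1,1,1,1,1,1,1,1,1,1,1,1,1,1,1,2).

From H_k ≅ ker(∂_k) / im(∂_{k+1}) we obtain:

  H_0: rank C_0 − rank ∂_1 = 9 − 8 = 1, and the invariant factors of ∂_1 are all 1, so H_0 ≅ Z.
  H_1: rank ker ∂_1 − rank ∂_2 = (27 − 8) − 18 = 1, and ∂_2 has invariant factor 2 > 1, so H_1 ≅ Z ⊕ Z/2Z.
  H_2: rank ker ∂_2 − rank ∂_3 = (18 − 18) − 0 = 0, and there is no ∂_3, so H_2 ≅ 0.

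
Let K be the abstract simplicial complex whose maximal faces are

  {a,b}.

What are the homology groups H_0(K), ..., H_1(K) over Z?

H_0 ≅ Z,  H_1 = 0.

Take the total order a < b on the vertex set. Then K (dimension 1) consists of the simplices:

  0-simplices (2): a, b
  1-simplices (1): ab

so the chain groups are C_0 ≅ Z^2, C_1 ≅ Z^1.

Boundary ∂_1: C_1 → C_0 sends each edge [p,q] (with p < q) to q − p. For instance
  ∂ab = b − a.
This gives a 2×1 integer matrix of rank 1; reducing to Smith normal form yields diagonal entries (1).

Now H_k = ker ∂_k / im ∂_{k+1}, so:

  H_0: rank C_0 − rank ∂_1 = 2 − 1 = 1, and the invariant factors of ∂_1 are all 1, so H_0 ≅ Z.
  H_1: rank ker ∂_1 − rank ∂_2 = (1 − 1) − 0 = 0, and there is no ∂_2, so H_1 ≅ 0.

(K is a triangulation of the 1-simplex.)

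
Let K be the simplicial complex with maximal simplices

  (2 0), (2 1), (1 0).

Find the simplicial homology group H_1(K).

Take the total order 0 < 1 < 2 on the vertex set. Then K (dimension 1) consists of the simplices:

  0-simplices (3): [0], [1], [2]
  1-simplices (3): [0,1], [0,2], [1,2]

so the chain groups are C_0 ≅ Z^3, C_1 ≅ Z^3.

Boundary ∂_1: C_1 → C_0 maps an edge to its endpoints' difference, ∂[p,q] = q − p.
The resulting 3×3 matrix has rank 2, and its Smith normal form has invariant factors (1,1).

From H_k ≅ ker(∂_k) / im(∂_{k+1}) we obtain:

  H_1: rank ker ∂_1 − rank ∂_2 = (3 − 2) − 0 = 1, and there is no ∂_2, so H_1 ≅ Z.

H_1 = Z.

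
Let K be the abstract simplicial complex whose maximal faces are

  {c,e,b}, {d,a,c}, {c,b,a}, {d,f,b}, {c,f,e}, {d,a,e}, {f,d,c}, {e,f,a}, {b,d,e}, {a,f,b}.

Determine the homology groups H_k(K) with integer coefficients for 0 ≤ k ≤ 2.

Order the vertices as a < b < c < d < e < f. Listing each simplex with vertices in this order, K has dimension 2 with simplices:

  0-simplices (6): a, b, c, d, e, f
  1-simplices (15): ab, ac, ad, ae, af, bc, bd, be, bf, cd, ce, cf, de, df, ef
  2-simplices (10): abc, abf, acd, ade, aef, bce, bde, bdf, cdf, cef

giving chain groups C_0 ≅ Z^6, C_1 ≅ Z^15, C_2 ≅ Z^10.

The boundary map ∂_1: C_1 → C_0 is given by ∂[p,q] = [q] − [p].
The 6×15 boundary matrix has rank 5 and Smith normal form diag(1,1,1,1,1).

The boundary map ∂_2: C_2 → C_1 maps a triangle to the signed sum of its edges. For instance
  ∂bce = ce − be + bc,
  ∂abc = bc − ac + ab.
The 15×10 boundary matrix has rank 10 and Smith normal form diag(1,1,1,1,1,1,1,1,1,2).

Now H_k = ker ∂_k / im ∂_{k+1}, so:

  H_0: rank C_0 − rank ∂_1 = 6 − 5 = 1, and the invariant factors of ∂_1 are all 1, so H_0 = Z.
  H_1: rank ker ∂_1 − rank ∂_2 = (15 − 5) − 10 = 0, and ∂_2 has invariant factor 2 > 1, so H_1 = Z/2.
  H_2: rank ker ∂_2 − rank ∂_3 = (10 − 10) − 0 = 0, and there is no ∂_3, so H_2 = 0.

As a check, the Euler characteristic is 6 − 15 + 10 = 1, which agrees with 1 − 0 + 0 = 1.

H_0 = Z,  H_1 = Z/2,  H_2 = 0.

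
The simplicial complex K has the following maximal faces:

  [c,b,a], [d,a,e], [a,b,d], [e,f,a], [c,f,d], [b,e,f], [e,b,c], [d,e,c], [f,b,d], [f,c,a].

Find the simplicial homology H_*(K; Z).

H_0 ≅ Z,  H_1 ≅ Z/2,  H_2 = 0.

Take the total order a < b < c < d < e < f on the vertex set. Then K (dimension 2) consists of the simplices:

  0-simplices (6): a, b, c, d, e, f
  1-simplices (15): ab, ac, ad, ae, af, bc, bd, be, bf, cd, ce, cf, de, df, ef
  2-simplices (10): abc, abd, acf, ade, aef, bce, bdf, bef, cde, cdf

Hence C_0 ≅ Z^6, C_1 ≅ Z^15, C_2 ≅ Z^10.

Boundary ∂_1: C_1 → C_0 is given by ∂[p,q] = [q] − [p]. For instance
  ∂ab = b − a.
The resulting 6×15 matrix has rank 5, and its Smith normal form has invariant factors (1,1,1,1,1).

The boundary map ∂_2: C_2 → C_1 acts by ∂[p,q,r] = [q,r] − [p,r] + [p,q]. For instance
  ∂cdf = df − cf + cd,
  ∂acf = cf − af + ac.
The 15×10 boundary matrix has rank 10 and Smith normal form diag(1,1,1,1,1,1,1,1,1,2).

From H_k ≅ ker(∂_k) / im(∂_{k+1}) we obtain:

  H_0: rank C_0 − rank ∂_1 = 6 − 5 = 1, and the invariant factors of ∂_1 are all 1, so H_0 ≅ Z.
  H_1: rank ker ∂_1 − rank ∂_2 = (15 − 5) − 10 = 0, and ∂_2 has invariant factor 2 > 1, so H_1 ≅ Z/2.
  H_2: rank ker ∂_2 − rank ∂_3 = (10 − 10) − 0 = 0, and there is no ∂_3, so H_2 ≅ 0.

(K is a triangulation of the real projective plane RP^2.)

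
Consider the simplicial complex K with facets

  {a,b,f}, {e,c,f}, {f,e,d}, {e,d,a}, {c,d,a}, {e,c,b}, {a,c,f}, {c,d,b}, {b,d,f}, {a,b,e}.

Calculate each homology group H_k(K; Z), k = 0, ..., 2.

H_0 ≅ Z,  H_1 ≅ Z/2,  H_2 = 0.

Fix the vertex order a < b < c < d < e < f and write every simplex with vertices in increasing order. Then dim K = 2 and the simplices of K are:

  0-simplices (6): a, b, c, d, e, f
  1-simplices (15): ab, ac, ad, ae, af, bc, bd, be, bf, cd, ce, cf, de, df, ef
  2-simplices (10): abe, abf, acd, acf, ade, bcd, bce, bdf, cef, def

giving chain groups C_0 ≅ Z^6, C_1 ≅ Z^15, C_2 ≅ Z^10.

∂_1: C_1 → C_0 is given by ∂[p,q] = [q] − [p]. For instance
  ∂af = f − a.
As a 6×15 matrix over Z this has rank 5, with invariant factors (1,1,1,1,1).

The boundary map ∂_2: C_2 → C_1 acts by ∂[p,q,r] = [q,r] − [p,r] + [p,q]. For instance
  ∂acf = cf − af + ac,
  ∂def = ef − df + de.
The resulting 15×10 matrix has rank 10, and its Smith normal form has invariant factors (1,1,1,1,1,1,1,1,1,2).

Computing H_k = (kernel of ∂_k) / (image of ∂_{k+1}):

  H_0: rank C_0 − rank ∂_1 = 6 − 5 = 1, and the invariant factors of ∂_1 are all 1, so H_0 = Z.
  H_1: rank ker ∂_1 − rank ∂_2 = (15 − 5) − 10 = 0, and ∂_2 has invariant factor 2 > 1, so H_1 = Z/2.
  H_2: rank ker ∂_2 − rank ∂_3 = (10 − 10) − 0 = 0, and there is no ∂_3, so H_2 = 0.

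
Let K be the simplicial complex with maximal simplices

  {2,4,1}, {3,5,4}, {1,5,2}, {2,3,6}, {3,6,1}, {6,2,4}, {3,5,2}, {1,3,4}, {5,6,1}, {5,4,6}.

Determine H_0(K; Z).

Fix the vertex order 1 < 2 < 3 < 4 < 5 < 6 and write every simplex with vertices in increasing order. Then dim K = 2 and the simplices of K are:

  0-simplices (6): [1], [2], [3], [4], [5], [6]
  1-simplices (15): [1,2], [1,3], [1,4], [1,5], [1,6], [2,3], [2,4], [2,5], [2,6], [3,4], [3,5], [3,6], [4,5], [4,6], [5,6]
  2-simplices (10): [1,2,4], [1,2,5], [1,3,4], [1,3,6], [1,5,6], [2,3,5], [2,3,6], [2,4,6], [3,4,5], [4,5,6]

so the chain groups are C_0 ≅ Z^6, C_1 ≅ Z^15, C_2 ≅ Z^10.

Boundary ∂_1: C_1 → C_0 is given by ∂[p,q] = [q] − [p].
As a 6×15 matrix over Z this has rank 5, with invariant factors (1,1,1,1,1).

The boundary map ∂_2: C_2 → C_1 sends each 2-simplex [p,q,r] to [q,r] − [p,r] + [p,q]. For instance
  ∂[1,2,4] = [2,4] − [1,4] + [1,2],
  ∂[1,3,6] = [3,6] − [1,6] + [1,3].
This gives a 15×10 integer matrix of rank 10; reducing to Smith normal form yields diagonal entries (1,1,1,1,1,1,1,1,1,2).

Now H_k = ker ∂_k / im ∂_{k+1}, so:

  H_0: rank C_0 − rank ∂_1 = 6 − 5 = 1, and the invariant factors of ∂_1 are all 1, so H_0 ≅ Z.

H_0 ≅ Z.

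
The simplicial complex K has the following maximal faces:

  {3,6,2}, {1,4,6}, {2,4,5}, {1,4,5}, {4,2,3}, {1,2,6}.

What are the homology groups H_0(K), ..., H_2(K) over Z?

We work with the vertex ordering 1 < 2 < 3 < 4 < 5 < 6. The simplices of K, each written with vertices in increasing order, are:

  0-simplices (6): [1], [2], [3], [4], [5], [6]
  1-simplices (12): [1,2], [1,4], [1,5], [1,6], [2,3], [2,4], [2,5], [2,6], [3,4], [3,6], [4,5], [4,6]
  2-simplices (6): [1,2,6], [1,4,5], [1,4,6], [2,3,4], [2,3,6], [2,4,5]

giving chain groups C_0 ≅ Z^6, C_1 ≅ Z^12, C_2 ≅ Z^6.

∂_1: C_1 → C_0 sends each edge [p,q] (with p < q) to q − p. For instance
  ∂[1,5] = [5] − [1].
As a 6×12 matrix over Z this has rank 5, with invariant factors (1,1,1,1,1).

∂_2: C_2 → C_1 maps a triangle to the signed sum of its edges. For instance
  ∂[1,2,6] = [2,6] − [1,6] + [1,2],
  ∂[2,4,5] = [4,5] − [2,5] + [2,4].
The resulting 12×6 matrix has rank 6, and its Smith normal form has invariant factors (1,1,1,1,1,1).

Reading off H_k = ker ∂_k / im ∂_{k+1}:

  H_0: rank C_0 − rank ∂_1 = 6 − 5 = 1, and the invariant factors of ∂_1 are all 1, so H_0 = Z.
  H_1: rank ker ∂_1 − rank ∂_2 = (12 − 5) − 6 = 1, and the invariant factors of ∂_2 are all 1, so H_1 = Z.
  H_2: rank ker ∂_2 − rank ∂_3 = (6 − 6) − 0 = 0, and there is no ∂_3, so H_2 = 0.

H_0 = Z,  H_1 = Z,  H_2 = 0.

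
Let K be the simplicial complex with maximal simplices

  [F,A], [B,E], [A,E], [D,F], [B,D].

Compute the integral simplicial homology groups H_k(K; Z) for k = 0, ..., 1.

H_0 ≅ Z,  H_1 ≅ Z.

K has 5 vertices, 5 edges.
rank ∂_0 = 0, rank ∂_1 = 4 ⇒ b_0 = 5 − 0 − 4 = 1; all invariant factors of ∂_1 are 1 so no torsion. So H_0 = Z.
rank ∂_1 = 4, rank ∂_2 = 0 ⇒ b_1 = 5 − 4 − 0 = 1. So H_1 = Z.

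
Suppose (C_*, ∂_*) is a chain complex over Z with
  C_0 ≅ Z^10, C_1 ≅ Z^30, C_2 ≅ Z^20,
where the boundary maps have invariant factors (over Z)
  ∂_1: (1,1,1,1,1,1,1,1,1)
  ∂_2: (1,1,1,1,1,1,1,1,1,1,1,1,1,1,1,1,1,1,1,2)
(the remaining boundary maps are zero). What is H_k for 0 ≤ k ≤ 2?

H_0: b_0 = 10 − 0 − 9 = 1; torsion from ∂_1 factors > 1: none. So H_0 = Z.
H_1: b_1 = 30 − 9 − 20 = 1; torsion from ∂_2 factors > 1: [2]. So H_1 = Z ⊕ Z/2Z.
H_2: b_2 = 20 − 20 − 0 = 0; torsion from ∂_3 factors > 1: none. So H_2 = 0.

H_0 = Z,  H_1 = Z ⊕ Z/2Z,  H_2 = 0.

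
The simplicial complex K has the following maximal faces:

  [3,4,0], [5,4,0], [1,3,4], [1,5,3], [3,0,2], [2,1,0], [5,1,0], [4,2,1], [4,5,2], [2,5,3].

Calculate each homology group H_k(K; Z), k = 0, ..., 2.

H_0 = Z,  H_1 = Z/2,  H_2 = 0.

Take the total order 0 < 1 < 2 < 3 < 4 < 5 on the vertex set. Then K (dimension 2) consists of the simplices:

  0-simplices (6): [0], [1], [2], [3], [4], [5]
  1-simplices (15): [0,1], [0,2], [0,3], [0,4], [0,5], [1,2], [1,3], [1,4], [1,5], [2,3], [2,4], [2,5], [3,4], [3,5], [4,5]
  2-simplices (10): [0,1,2], [0,1,5], [0,2,3], [0,3,4], [0,4,5], [1,2,4], [1,3,4], [1,3,5], [2,3,5], [2,4,5]

Hence C_0 ≅ Z^6, C_1 ≅ Z^15, C_2 ≅ Z^10.

Boundary ∂_1: C_1 → C_0 sends each edge [p,q] (with p < q) to q − p.
The 6×15 boundary matrix has rank 5 and Smith normal form diag(1,1,1,1,1).

Boundary ∂_2: C_2 → C_1 sends each 2-simplex [p,q,r] to [q,r] − [p,r] + [p,q]. For instance
  ∂[0,4,5] = [4,5] − [0,5] + [0,4],
  ∂[1,3,4] = [3,4] − [1,4] + [1,3].
This gives a 15×10 integer matrix of rank 10; reducing to Smith normal form yields diagonal entries (1,1,1,1,1,1,1,1,1,2).

From H_k ≅ ker(∂_k) / im(∂_{k+1}) we obtain:

  H_0: rank C_0 − rank ∂_1 = 6 − 5 = 1, and the invariant factors of ∂_1 are all 1, so H_0 = Z.
  H_1: rank ker ∂_1 − rank ∂_2 = (15 − 5) − 10 = 0, and ∂_2 has invariant factor 2 > 1, so H_1 = Z/2.
  H_2: rank ker ∂_2 − rank ∂_3 = (10 − 10) − 0 = 0, and there is no ∂_3, so H_2 = 0.

As a check, the Euler characteristic is 6 − 15 + 10 = 1, which agrees with 1 − 0 + 0 = 1.
(K is a triangulation of the real projective plane RP^2.)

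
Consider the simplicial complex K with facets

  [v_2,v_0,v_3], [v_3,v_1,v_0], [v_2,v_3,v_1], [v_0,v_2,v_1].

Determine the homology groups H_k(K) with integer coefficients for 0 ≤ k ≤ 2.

H_0 ≅ Z,  H_1 = 0,  H_2 ≅ Z.

Order the vertices as v_0 < v_1 < v_2 < v_3. Listing each simplex with vertices in this order, K has dimension 2 with simplices:

  0-simplices (4): [v_0], [v_1], [v_2], [v_3]
  1-simplices (6): [v_0,v_1], [v_0,v_2], [v_0,v_3], [v_1,v_2], [v_1,v_3], [v_2,v_3]
  2-simplices (4): [v_0,v_1,v_2], [v_0,v_1,v_3], [v_0,v_2,v_3], [v_1,v_2,v_3]

Hence C_0 ≅ Z^4, C_1 ≅ Z^6, C_2 ≅ Z^4.

Boundary ∂_1: C_1 → C_0 is given by ∂[p,q] = [q] − [p]. For instance
  ∂[v_0,v_3] = [v_3] − [v_0].
The 4×6 boundary matrix has rank 3 and Smith normal form diag(1,1,1).

The boundary map ∂_2: C_2 → C_1 maps a triangle to the signed sum of its edges. For instance
  ∂[v_0,v_1,v_3] = [v_1,v_3] − [v_0,v_3] + [v_0,v_1],
  ∂[v_0,v_2,v_3] = [v_2,v_3] − [v_0,v_3] + [v_0,v_2].
As a 6×4 matrix over Z this has rank 3, with invariant factors (1,1,1).

From H_k ≅ ker(∂_k) / im(∂_{k+1}) we obtain:

  H_0: rank C_0 − rank ∂_1 = 4 − 3 = 1, and the invariant factors of ∂_1 are all 1, so H_0 = Z.
  H_1: rank ker ∂_1 − rank ∂_2 = (6 − 3) − 3 = 0, and the invariant factors of ∂_2 are all 1, so H_1 = 0.
  H_2: rank ker ∂_2 − rank ∂_3 = (4 − 3) − 0 = 1, and there is no ∂_3, so H_2 = Z.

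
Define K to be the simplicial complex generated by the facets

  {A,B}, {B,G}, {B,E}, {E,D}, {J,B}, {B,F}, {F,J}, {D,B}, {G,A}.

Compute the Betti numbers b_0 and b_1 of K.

b_0 = 1, b_1 = 3.

Order the vertices as A < B < D < E < F < G < J. Listing each simplex with vertices in this order, K has dimension 1 with simplices:

  0-simplices (7): A, B, D, E, F, G, J
  1-simplices (9): AB, AG, BD, BE, BF, BG, BJ, DE, FJ

giving chain groups C_0 ≅ Z^7, C_1 ≅ Z^9.

∂_1: C_1 → C_0 is given by ∂[p,q] = [q] − [p].
The 7×9 boundary matrix has rank 6 and Smith normal form diag(1,1,1,1,1,1).

From H_k ≅ ker(∂_k) / im(∂_{k+1}) we obtain:

  H_0: rank C_0 − rank ∂_1 = 7 − 6 = 1, and the invariant factors of ∂_1 are all 1, so H_0 ≅ Z.
  H_1: rank ker ∂_1 − rank ∂_2 = (9 − 6) − 0 = 3, and there is no ∂_2, so H_1 ≅ Z^3.

As a check, the Euler characteristic is 7 − 9 = -2, which agrees with 1 − 3 = -2.

Hence the Betti numbers are b_0 = 1, b_1 = 3.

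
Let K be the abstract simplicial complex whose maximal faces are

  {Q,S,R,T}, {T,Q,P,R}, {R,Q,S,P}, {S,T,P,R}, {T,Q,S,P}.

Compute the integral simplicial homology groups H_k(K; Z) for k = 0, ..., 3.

H_0 ≅ Z,  H_1 = 0,  H_2 = 0,  H_3 ≅ Z.

Order the vertices as P < Q < R < S < T. Listing each simplex with vertices in this order, K has dimension 3 with simplices:

  0-simplices (5): P, Q, R, S, T
  1-simplices (10): PQ, PR, PS, PT, QR, QS, QT, RS, RT, ST
  2-simplices (10): PQR, PQS, PQT, PRS, PRT, PST, QRS, QRT, QST, RST
  3-simplices (5): PQRS, PQRT, PQST, PRST, QRST

giving chain groups C_0 ≅ Z^5, C_1 ≅ Z^10, C_2 ≅ Z^10, C_3 ≅ Z^5.

Boundary ∂_1: C_1 → C_0 maps an edge to its endpoints' difference, ∂[p,q] = q − p. For instance
  ∂QS = S − Q.
This gives a 5×10 integer matrix of rank 4; reducing to Smith normal form yields diagonal entries (1,1,1,1).

The boundary map ∂_2: C_2 → C_1 maps a triangle to the signed sum of its edges. For instance
  ∂PST = ST − PT + PS,
  ∂PQR = QR − PR + PQ.
The resulting 10×10 matrix has rank 6, and its Smith normal form has invariant factors (1,1,1,1,1,1).

The boundary map ∂_3: C_3 → C_2 sends each 3-simplex σ to the alternating sum Σ_i (−1)^i (σ with its i-th vertex removed). For instance
  ∂PRST = RST − PST + PRT − PRS,
  ∂PQRS = QRS − PRS + PQS − PQR.
The resulting 10×5 matrix has rank 4, and its Smith normal form has invariant factors (1,1,1,1).

Computing H_k = (kernel of ∂_k) / (image of ∂_{k+1}):

  H_0: rank C_0 − rank ∂_1 = 5 − 4 = 1, and the invariant factors of ∂_1 are all 1, so H_0 = Z.
  H_1: rank ker ∂_1 − rank ∂_2 = (10 − 4) − 6 = 0, and the invariant factors of ∂_2 are all 1, so H_1 = 0.
  H_2: rank ker ∂_2 − rank ∂_3 = (10 − 6) − 4 = 0, and the invariant factors of ∂_3 are all 1, so H_2 = 0.
  H_3: rank ker ∂_3 − rank ∂_4 = (5 − 4) − 0 = 1, and there is no ∂_4, so H_3 = Z.

(K is a triangulation of the 3-sphere S^3.)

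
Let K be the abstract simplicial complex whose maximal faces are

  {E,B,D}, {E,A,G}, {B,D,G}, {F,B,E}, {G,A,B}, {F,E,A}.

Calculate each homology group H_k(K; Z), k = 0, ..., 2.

Fix the vertex order A < B < D < E < F < G and write every simplex with vertices in increasing order. Then dim K = 2 and the simplices of K are:

  0-simplices (6): A, B, D, E, F, G
  1-simplices (12): AB, AE, AF, AG, BD, BE, BF, BG, DE, DG, EF, EG
  2-simplices (6): ABG, AEF, AEG, BDE, BDG, BEF

so the chain groups are C_0 ≅ Z^6, C_1 ≅ Z^12, C_2 ≅ Z^6.

Boundary ∂_1: C_1 → C_0 is given by ∂[p,q] = [q] − [p]. For instance
  ∂DE = E − D.
The 6×12 boundary matrix has rank 5 and Smith normal form diag(1,1,1,1,1).

∂_2: C_2 → C_1 sends each 2-simplex [p,q,r] to [q,r] − [p,r] + [p,q]. For instance
  ∂AEG = EG − AG + AE,
  ∂ABG = BG − AG + AB.
This gives a 12×6 integer matrix of rank 6; reducing to Smith normal form yields diagonal entries (1,1,1,1,1,1).

From H_k ≅ ker(∂_k) / im(∂_{k+1}) we obtain:

  H_0: rank C_0 − rank ∂_1 = 6 − 5 = 1, and the invariant factors of ∂_1 are all 1, so H_0 ≅ Z.
  H_1: rank ker ∂_1 − rank ∂_2 = (12 − 5) − 6 = 1, and the invariant factors of ∂_2 are all 1, so H_1 ≅ Z.
  H_2: rank ker ∂_2 − rank ∂_3 = (6 − 6) − 0 = 0, and there is no ∂_3, so H_2 ≅ 0.

As a check, the Euler characteristic is 6 − 12 + 6 = 0, which agrees with 1 − 1 + 0 = 0.
(K is a triangulation of the cylinder S^1 x I.)

H_0 ≅ Z,  H_1 ≅ Z,  H_2 = 0.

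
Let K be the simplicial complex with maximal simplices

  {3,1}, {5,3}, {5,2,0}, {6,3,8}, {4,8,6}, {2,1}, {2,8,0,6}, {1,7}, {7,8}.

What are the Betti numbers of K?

b_0 = 1, b_1 = 3, b_2 = 0, b_3 = 0.

K has 9 vertices, 17 edges, 7 triangles, 1 3-simplex.
rank ∂_0 = 0, rank ∂_1 = 8 ⇒ b_0 = 9 − 0 − 8 = 1; all invariant factors of ∂_1 are 1 so no torsion. So H_0 ≅ Z.
rank ∂_1 = 8, rank ∂_2 = 6 ⇒ b_1 = 17 − 8 − 6 = 3; all invariant factors of ∂_2 are 1 so no torsion. So H_1 ≅ Z^3.
rank ∂_2 = 6, rank ∂_3 = 1 ⇒ b_2 = 7 − 6 − 1 = 0; all invariant factors of ∂_3 are 1 so no torsion. So H_2 ≅ 0.
rank ∂_3 = 1, rank ∂_4 = 0 ⇒ b_3 = 1 − 1 − 0 = 0. So H_3 ≅ 0.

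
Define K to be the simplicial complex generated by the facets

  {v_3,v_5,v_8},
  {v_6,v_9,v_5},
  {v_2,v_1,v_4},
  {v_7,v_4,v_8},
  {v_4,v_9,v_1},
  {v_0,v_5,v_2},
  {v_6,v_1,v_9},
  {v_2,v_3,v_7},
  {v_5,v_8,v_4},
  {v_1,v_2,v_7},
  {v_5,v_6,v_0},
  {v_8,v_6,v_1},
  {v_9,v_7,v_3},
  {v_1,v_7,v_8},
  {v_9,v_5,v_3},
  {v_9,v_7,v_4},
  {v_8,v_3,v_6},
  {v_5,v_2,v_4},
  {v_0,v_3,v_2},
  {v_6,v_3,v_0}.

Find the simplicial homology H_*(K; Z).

H_0 ≅ Z,  H_1 ≅ Z × Z/2,  H_2 = 0.

Order the vertices as v_0 < v_1 < v_2 < v_3 < v_4 < v_5 < v_6 < v_7 < v_8 < v_9. Listing each simplex with vertices in this order, K has dimension 2 with simplices:

  0-simplices (10): [v_0], [v_1], [v_2], [v_3], [v_4], [v_5], [v_6], [v_7], [v_8], [v_9]
  1-simplices (30): (30 of them)
  2-simplices (20): (20 of them)

giving chain groups C_0 ≅ Z^10, C_1 ≅ Z^30, C_2 ≅ Z^20.

The boundary map ∂_1: C_1 → C_0 maps an edge to its endpoints' difference, ∂[p,q] = q − p.
As a 10×30 matrix over Z this has rank 9, with invariant factors (1,1,1,1,1,1,1,1,1).

∂_2: C_2 → C_1 sends each 2-simplex [p,q,r] to [q,r] − [p,r] + [p,q]. For instance
  ∂[v_3,v_7,v_9] = [v_7,v_9] − [v_3,v_9] + [v_3,v_7],
  ∂[v_3,v_5,v_8] = [v_5,v_8] − [v_3,v_8] + [v_3,v_5].
The 30×20 boundary matrix has rank 20 and Smith normal form diag(1,1,1,1,1,1,1,1,1,1,1,1,1,1,1,1,1,1,1,2).

From H_k ≅ ker(∂_k) / im(∂_{k+1}) we obtain:

  H_0: rank C_0 − rank ∂_1 = 10 − 9 = 1, and the invariant factors of ∂_1 are all 1, so H_0 ≅ Z.
  H_1: rank ker ∂_1 − rank ∂_2 = (30 − 9) − 20 = 1, and ∂_2 has invariant factor 2 > 1, so H_1 ≅ Z × Z/2.
  H_2: rank ker ∂_2 − rank ∂_3 = (20 − 20) − 0 = 0, and there is no ∂_3, so H_2 ≅ 0.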